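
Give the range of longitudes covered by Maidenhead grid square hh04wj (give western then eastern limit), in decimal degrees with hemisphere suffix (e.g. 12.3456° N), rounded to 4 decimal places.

38.1667° W, 38.0833° W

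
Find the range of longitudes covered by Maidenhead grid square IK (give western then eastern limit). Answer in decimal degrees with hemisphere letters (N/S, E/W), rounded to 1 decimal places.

20.0° W, 0.0° E

Field I=8, K=10: +8·20° lon, +10·10° lat → SW at lon -20°, lat 10°.
Cell spans 20° lon × 10° lat.
west 20.0° W, east 0.0° E.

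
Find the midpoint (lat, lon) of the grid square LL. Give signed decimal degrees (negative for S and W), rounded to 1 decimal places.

25.0, 50.0

Field L=11, L=11: +11·20° lon, +11·10° lat → SW at lon 40°, lat 20°.
Cell spans 20° lon × 10° lat. Centre is SW corner plus half of each.
latitude 25.0, longitude 50.0.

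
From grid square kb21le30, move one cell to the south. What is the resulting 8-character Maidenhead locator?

KB21ld39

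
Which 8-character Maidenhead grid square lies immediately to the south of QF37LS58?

QF37ls57

Latitude extended square 8; −1 → 7.
The longitude characters are unchanged.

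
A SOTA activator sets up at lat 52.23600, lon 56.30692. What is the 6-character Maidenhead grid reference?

LO82df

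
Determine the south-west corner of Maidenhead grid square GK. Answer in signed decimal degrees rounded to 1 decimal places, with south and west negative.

10.0, -60.0

Field G=6, K=10: +6·20° lon, +10·10° lat → SW at lon -60°, lat 10°.
latitude 10.0, longitude -60.0.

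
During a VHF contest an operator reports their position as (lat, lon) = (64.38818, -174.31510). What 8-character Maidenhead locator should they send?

AP24uj23

Shift to the Maidenhead origin (180°W, 90°S): lon 5.68490, lat 154.38818.
Field: 5.68490/20 → 0 → A, 154.38818/10 → 15 → P; chars AP.
Square: 5.68490/2 → 2, 4.38818/1 → 4; chars 24.
Subsquare: 1.68490/0.0833333 → 20 → u, 0.38818/0.0416667 → 9 → j; chars uj.
Extended square: 0.01823/0.00833333 → 2, 0.01318/0.00416667 → 3; chars 23.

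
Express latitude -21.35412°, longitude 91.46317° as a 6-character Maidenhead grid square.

Offset from 180°W / 90°S: lon 271.4632°, lat 68.6459°.
Field: 271.4632/20 → 13 → N, 68.6459/10 → 6 → G; chars NG.
Square: 11.4632/2 → 5, 8.6459/1 → 8; chars 58.
Subsquare: 1.4632/0.0833333 → 17 → r, 0.6459/0.0416667 → 15 → p; chars rp.

NG58rp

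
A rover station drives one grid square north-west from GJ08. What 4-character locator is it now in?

FJ99

Longitude square 0; −1 → -1, wraps to 9, carry into field.
Longitude field G = 6; −1 → 5 = F.
Latitude square 8; +1 → 9.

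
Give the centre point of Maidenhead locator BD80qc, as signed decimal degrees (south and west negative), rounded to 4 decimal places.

Field B=1, D=3: +1·20° lon, +3·10° lat → SW at lon -160°, lat -60°.
Square 8, 0: +8·2° lon, +0·1° lat → SW at lon -144°, lat -60°.
Subsquare q=16, c=2: +16·0.0833333° lon, +2·0.0416667° lat → SW at lon -142.667°, lat -59.9167°.
Cell spans 0.0833333° lon × 0.0416667° lat. Centre is SW corner plus half of each.
latitude -59.8958, longitude -142.6250.

-59.8958, -142.6250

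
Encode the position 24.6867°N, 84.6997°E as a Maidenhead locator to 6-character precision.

NL24iq

Offset from 180°W / 90°S: lon 264.6997°, lat 114.6867°.
Field: lon ⌊264.6997/20⌋ = 13 → N; lat ⌊114.6867/10⌋ = 11 → L.
Square: lon ⌊4.6997/2⌋ = 2; lat ⌊4.6867/1⌋ = 4.
Subsquare: lon ⌊0.6997/0.0833333⌋ = 8 → i; lat ⌊0.6867/0.0416667⌋ = 16 → q.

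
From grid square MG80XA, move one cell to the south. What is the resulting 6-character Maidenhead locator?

MF89xx

Latitude subsquare a = 0; −1 → -1, wraps to 23 = x, carry into square.
Latitude square 0; −1 → -1, wraps to 9, carry into field.
Latitude field G = 6; −1 → 5 = F.
The longitude characters are unchanged.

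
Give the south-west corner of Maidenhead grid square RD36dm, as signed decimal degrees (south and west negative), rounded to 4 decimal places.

-53.5000, 166.2500

Field R=17, D=3: +17·20° lon, +3·10° lat → SW at lon 160°, lat -60°.
Square 3, 6: +3·2° lon, +6·1° lat → SW at lon 166°, lat -54°.
Subsquare d=3, m=12: +3·0.0833333° lon, +12·0.0416667° lat → SW at lon 166.25°, lat -53.5°.
latitude -53.5000, longitude 166.2500.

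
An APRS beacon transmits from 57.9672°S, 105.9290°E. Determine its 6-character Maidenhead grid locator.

Offset from 180°W / 90°S: lon 285.9290°, lat 32.0328°.
Field: 285.9290/20 → 14 → O, 32.0328/10 → 3 → D; chars OD.
Square: 5.9290/2 → 2, 2.0328/1 → 2; chars 22.
Subsquare: 1.9290/0.0833333 → 23 → x, 0.0328/0.0416667 → 0 → a; chars xa.

OD22xa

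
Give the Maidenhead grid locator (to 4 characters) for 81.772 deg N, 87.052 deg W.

Shift to the Maidenhead origin (180°W, 90°S): lon 92.95, lat 171.77.
Field: lon ⌊92.95/20⌋ = 4 → E; lat ⌊171.77/10⌋ = 17 → R.
Square: lon ⌊12.95/2⌋ = 6; lat ⌊1.77/1⌋ = 1.

ER61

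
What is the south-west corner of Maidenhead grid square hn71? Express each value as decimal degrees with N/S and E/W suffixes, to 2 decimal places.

Field H=7, N=13: +7·20° lon, +13·10° lat → SW at lon -40°, lat 40°.
Square 7, 1: +7·2° lon, +1·1° lat → SW at lon -26°, lat 41°.
latitude 41.00° N, longitude 26.00° W.

41.00° N, 26.00° W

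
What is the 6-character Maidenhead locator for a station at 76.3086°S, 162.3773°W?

AB83tq

Offset from 180°W / 90°S: lon 17.6227°, lat 13.6914°.
Field: lon ⌊17.6227/20⌋ = 0 → A; lat ⌊13.6914/10⌋ = 1 → B.
Square: lon ⌊17.6227/2⌋ = 8; lat ⌊3.6914/1⌋ = 3.
Subsquare: lon ⌊1.6227/0.0833333⌋ = 19 → t; lat ⌊0.6914/0.0416667⌋ = 16 → q.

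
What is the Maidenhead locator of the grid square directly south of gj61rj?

GJ61ri

Latitude subsquare j = 9; −1 → 8 = i.
The longitude characters are unchanged.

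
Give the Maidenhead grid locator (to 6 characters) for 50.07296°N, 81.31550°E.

NO00pb

Offset from 180°W / 90°S: lon 261.3155°, lat 140.0730°.
Field: lon ⌊261.3155/20⌋ = 13 → N; lat ⌊140.0730/10⌋ = 14 → O.
Square: lon ⌊1.3155/2⌋ = 0; lat ⌊0.0730/1⌋ = 0.
Subsquare: lon ⌊1.3155/0.0833333⌋ = 15 → p; lat ⌊0.0730/0.0416667⌋ = 1 → b.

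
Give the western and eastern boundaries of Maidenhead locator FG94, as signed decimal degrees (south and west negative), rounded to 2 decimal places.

-62.00, -60.00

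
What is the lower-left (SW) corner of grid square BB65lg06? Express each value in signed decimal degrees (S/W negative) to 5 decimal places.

-74.72500, -147.08333

Field B=1, B=1: +1·20° lon, +1·10° lat → SW at lon -160°, lat -80°.
Square 6, 5: +6·2° lon, +5·1° lat → SW at lon -148°, lat -75°.
Subsquare l=11, g=6: +11·0.0833333° lon, +6·0.0416667° lat → SW at lon -147.083°, lat -74.75°.
Extended square 0, 6: +0·0.00833333° lon, +6·0.00416667° lat → SW at lon -147.083°, lat -74.725°.
latitude -74.72500, longitude -147.08333.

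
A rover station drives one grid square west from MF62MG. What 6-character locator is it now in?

Longitude subsquare m = 12; −1 → 11 = l.
The latitude characters are unchanged.

MF62lg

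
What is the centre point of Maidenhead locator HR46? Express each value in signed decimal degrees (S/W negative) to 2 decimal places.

Field H=7, R=17: +7·20° lon, +17·10° lat → SW at lon -40°, lat 80°.
Square 4, 6: +4·2° lon, +6·1° lat → SW at lon -32°, lat 86°.
Cell spans 2° lon × 1° lat. Centre is SW corner plus half of each.
latitude 86.50, longitude -31.00.

86.50, -31.00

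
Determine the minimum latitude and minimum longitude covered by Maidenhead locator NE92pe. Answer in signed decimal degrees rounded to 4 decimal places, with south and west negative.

Field N=13, E=4: +13·20° lon, +4·10° lat → SW at lon 80°, lat -50°.
Square 9, 2: +9·2° lon, +2·1° lat → SW at lon 98°, lat -48°.
Subsquare p=15, e=4: +15·0.0833333° lon, +4·0.0416667° lat → SW at lon 99.25°, lat -47.8333°.
latitude -47.8333, longitude 99.2500.

-47.8333, 99.2500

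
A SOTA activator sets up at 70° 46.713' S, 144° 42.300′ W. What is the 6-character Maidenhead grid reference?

Add 180° to longitude and 90° to latitude: 35.2950, 19.2215.
Field: 35.2950/20 → 1 → B, 19.2215/10 → 1 → B; chars BB.
Square: 15.2950/2 → 7, 9.2215/1 → 9; chars 79.
Subsquare: 1.2950/0.0833333 → 15 → p, 0.2215/0.0416667 → 5 → f; chars pf.

BB79pf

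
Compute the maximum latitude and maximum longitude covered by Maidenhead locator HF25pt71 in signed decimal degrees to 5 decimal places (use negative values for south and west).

-34.20000, -34.68333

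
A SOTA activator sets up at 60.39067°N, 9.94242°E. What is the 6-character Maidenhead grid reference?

JP40xj

Offset from 180°W / 90°S: lon 189.9424°, lat 150.3907°.
Field: lon ⌊189.9424/20⌋ = 9 → J; lat ⌊150.3907/10⌋ = 15 → P.
Square: lon ⌊9.9424/2⌋ = 4; lat ⌊0.3907/1⌋ = 0.
Subsquare: lon ⌊1.9424/0.0833333⌋ = 23 → x; lat ⌊0.3907/0.0416667⌋ = 9 → j.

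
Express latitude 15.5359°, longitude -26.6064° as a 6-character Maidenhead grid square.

Offset from 180°W / 90°S: lon 153.3936°, lat 105.5359°.
Field: 153.3936/20 → 7 → H, 105.5359/10 → 10 → K; chars HK.
Square: 13.3936/2 → 6, 5.5359/1 → 5; chars 65.
Subsquare: 1.3936/0.0833333 → 16 → q, 0.5359/0.0416667 → 12 → m; chars qm.

HK65qm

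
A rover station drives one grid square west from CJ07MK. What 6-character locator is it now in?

Longitude subsquare m = 12; −1 → 11 = l.
The latitude characters are unchanged.

CJ07lk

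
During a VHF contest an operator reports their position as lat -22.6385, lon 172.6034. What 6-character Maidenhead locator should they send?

Offset from 180°W / 90°S: lon 352.6034°, lat 67.3615°.
Field: lon ⌊352.6034/20⌋ = 17 → R; lat ⌊67.3615/10⌋ = 6 → G.
Square: lon ⌊12.6034/2⌋ = 6; lat ⌊7.3615/1⌋ = 7.
Subsquare: lon ⌊0.6034/0.0833333⌋ = 7 → h; lat ⌊0.3615/0.0416667⌋ = 8 → i.

RG67hi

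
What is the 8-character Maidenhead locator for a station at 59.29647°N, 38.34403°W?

Add 180° to longitude and 90° to latitude: 141.65597, 149.29647.
Field (20°×10°, letters A–R): lon ⌊141.65597/20⌋ = 7 → H; lat ⌊149.29647/10⌋ = 14 → O.
Square (2°×1°, digits 0–9): lon ⌊1.65597/2⌋ = 0; lat ⌊9.29647/1⌋ = 9.
Subsquare (5′×2.5′, letters a–x): lon ⌊1.65597/0.0833333⌋ = 19 → t; lat ⌊0.29647/0.0416667⌋ = 7 → h.
Extended square (30″×15″, digits 0–9): lon ⌊0.07264/0.00833333⌋ = 8; lat ⌊0.00480/0.00416667⌋ = 1.

HO09th81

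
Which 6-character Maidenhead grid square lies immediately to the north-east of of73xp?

OF83aq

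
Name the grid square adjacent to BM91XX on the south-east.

Longitude subsquare x = 23; +1 → 24, wraps to 0 = a, carry into square.
Longitude square 9; +1 → 10, wraps to 0, carry into field.
Longitude field B = 1; +1 → 2 = C.
Latitude subsquare x = 23; −1 → 22 = w.

CM01aw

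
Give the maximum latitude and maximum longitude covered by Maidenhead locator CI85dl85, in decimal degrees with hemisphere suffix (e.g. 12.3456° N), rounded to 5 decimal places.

4.51667° S, 123.67500° W

Field C=2, I=8: +2·20° lon, +8·10° lat → SW at lon -140°, lat -10°.
Square 8, 5: +8·2° lon, +5·1° lat → SW at lon -124°, lat -5°.
Subsquare d=3, l=11: +3·0.0833333° lon, +11·0.0416667° lat → SW at lon -123.75°, lat -4.54167°.
Extended square 8, 5: +8·0.00833333° lon, +5·0.00416667° lat → SW at lon -123.683°, lat -4.52083°.
Cell spans 0.00833333° lon × 0.00416667° lat. NE corner is SW corner plus one full cell.
latitude 4.51667° S, longitude 123.67500° W.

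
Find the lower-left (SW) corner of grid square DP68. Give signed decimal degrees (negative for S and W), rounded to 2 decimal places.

68.00, -108.00

Field D=3, P=15: +3·20° lon, +15·10° lat → SW at lon -120°, lat 60°.
Square 6, 8: +6·2° lon, +8·1° lat → SW at lon -108°, lat 68°.
latitude 68.00, longitude -108.00.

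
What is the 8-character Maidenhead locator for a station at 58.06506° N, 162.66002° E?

RO18hb95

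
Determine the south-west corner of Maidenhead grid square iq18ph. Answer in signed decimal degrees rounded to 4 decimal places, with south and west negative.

78.2917, -16.7500

Field I=8, Q=16: +8·20° lon, +16·10° lat → SW at lon -20°, lat 70°.
Square 1, 8: +1·2° lon, +8·1° lat → SW at lon -18°, lat 78°.
Subsquare p=15, h=7: +15·0.0833333° lon, +7·0.0416667° lat → SW at lon -16.75°, lat 78.2917°.
latitude 78.2917, longitude -16.7500.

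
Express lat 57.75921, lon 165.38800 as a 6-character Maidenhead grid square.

RO27qs

Shift to the Maidenhead origin (180°W, 90°S): lon 345.3880, lat 147.7592.
Field (20°×10°, letters A–R): lon ⌊345.3880/20⌋ = 17 → R; lat ⌊147.7592/10⌋ = 14 → O.
Square (2°×1°, digits 0–9): lon ⌊5.3880/2⌋ = 2; lat ⌊7.7592/1⌋ = 7.
Subsquare (5′×2.5′, letters a–x): lon ⌊1.3880/0.0833333⌋ = 16 → q; lat ⌊0.7592/0.0416667⌋ = 18 → s.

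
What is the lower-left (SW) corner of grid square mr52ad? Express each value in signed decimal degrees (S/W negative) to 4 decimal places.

Field M=12, R=17: +12·20° lon, +17·10° lat → SW at lon 60°, lat 80°.
Square 5, 2: +5·2° lon, +2·1° lat → SW at lon 70°, lat 82°.
Subsquare a=0, d=3: +0·0.0833333° lon, +3·0.0416667° lat → SW at lon 70°, lat 82.125°.
latitude 82.1250, longitude 70.0000.

82.1250, 70.0000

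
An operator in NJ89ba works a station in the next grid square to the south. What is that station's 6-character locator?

Latitude subsquare a = 0; −1 → -1, wraps to 23 = x, carry into square.
Latitude square 9; −1 → 8.
The longitude characters are unchanged.

NJ88bx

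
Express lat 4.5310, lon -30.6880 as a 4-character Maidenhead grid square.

Add 180° to longitude and 90° to latitude: 149.31, 94.53.
Field: 149.31/20 → 7 → H, 94.53/10 → 9 → J; chars HJ.
Square: 9.31/2 → 4, 4.53/1 → 4; chars 44.

HJ44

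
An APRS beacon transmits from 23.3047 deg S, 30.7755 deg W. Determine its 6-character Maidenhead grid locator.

HG46oq

Add 180° to longitude and 90° to latitude: 149.2245, 66.6953.
Field: lon ⌊149.2245/20⌋ = 7 → H; lat ⌊66.6953/10⌋ = 6 → G.
Square: lon ⌊9.2245/2⌋ = 4; lat ⌊6.6953/1⌋ = 6.
Subsquare: lon ⌊1.2245/0.0833333⌋ = 14 → o; lat ⌊0.6953/0.0416667⌋ = 16 → q.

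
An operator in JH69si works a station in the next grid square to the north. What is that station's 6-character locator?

Latitude subsquare i = 8; +1 → 9 = j.
The longitude characters are unchanged.

JH69sj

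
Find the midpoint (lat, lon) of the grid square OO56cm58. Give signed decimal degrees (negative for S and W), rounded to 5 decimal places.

56.53542, 110.21250

Field O=14, O=14: +14·20° lon, +14·10° lat → SW at lon 100°, lat 50°.
Square 5, 6: +5·2° lon, +6·1° lat → SW at lon 110°, lat 56°.
Subsquare c=2, m=12: +2·0.0833333° lon, +12·0.0416667° lat → SW at lon 110.167°, lat 56.5°.
Extended square 5, 8: +5·0.00833333° lon, +8·0.00416667° lat → SW at lon 110.208°, lat 56.5333°.
Cell spans 0.00833333° lon × 0.00416667° lat. Centre is SW corner plus half of each.
latitude 56.53542, longitude 110.21250.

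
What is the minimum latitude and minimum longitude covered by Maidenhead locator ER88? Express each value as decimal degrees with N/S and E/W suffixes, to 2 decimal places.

88.00° N, 84.00° W

Field E=4, R=17: +4·20° lon, +17·10° lat → SW at lon -100°, lat 80°.
Square 8, 8: +8·2° lon, +8·1° lat → SW at lon -84°, lat 88°.
latitude 88.00° N, longitude 84.00° W.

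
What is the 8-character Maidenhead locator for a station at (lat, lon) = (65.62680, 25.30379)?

Shift to the Maidenhead origin (180°W, 90°S): lon 205.30379, lat 155.62680.
Field: lon ⌊205.30379/20⌋ = 10 → K; lat ⌊155.62680/10⌋ = 15 → P.
Square: lon ⌊5.30379/2⌋ = 2; lat ⌊5.62680/1⌋ = 5.
Subsquare: lon ⌊1.30379/0.0833333⌋ = 15 → p; lat ⌊0.62680/0.0416667⌋ = 15 → p.
Extended square: lon ⌊0.05379/0.00833333⌋ = 6; lat ⌊0.00180/0.00416667⌋ = 0.

KP25pp60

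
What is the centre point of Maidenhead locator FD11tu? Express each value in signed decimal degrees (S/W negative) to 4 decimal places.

Field F=5, D=3: +5·20° lon, +3·10° lat → SW at lon -80°, lat -60°.
Square 1, 1: +1·2° lon, +1·1° lat → SW at lon -78°, lat -59°.
Subsquare t=19, u=20: +19·0.0833333° lon, +20·0.0416667° lat → SW at lon -76.4167°, lat -58.1667°.
Cell spans 0.0833333° lon × 0.0416667° lat. Centre is SW corner plus half of each.
latitude -58.1458, longitude -76.3750.

-58.1458, -76.3750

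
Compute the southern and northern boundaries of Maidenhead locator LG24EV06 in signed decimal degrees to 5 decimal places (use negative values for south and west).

Field L=11, G=6: +11·20° lon, +6·10° lat → SW at lon 40°, lat -30°.
Square 2, 4: +2·2° lon, +4·1° lat → SW at lon 44°, lat -26°.
Subsquare e=4, v=21: +4·0.0833333° lon, +21·0.0416667° lat → SW at lon 44.3333°, lat -25.125°.
Extended square 0, 6: +0·0.00833333° lon, +6·0.00416667° lat → SW at lon 44.3333°, lat -25.1°.
Cell spans 0.00833333° lon × 0.00416667° lat.
south -25.10000, north -25.09583.

-25.10000, -25.09583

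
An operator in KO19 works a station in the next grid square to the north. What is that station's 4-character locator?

Latitude square 9; +1 → 10, wraps to 0, carry into field.
Latitude field O = 14; +1 → 15 = P.
The longitude characters are unchanged.

KP10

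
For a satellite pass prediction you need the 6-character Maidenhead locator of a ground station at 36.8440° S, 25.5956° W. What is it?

Add 180° to longitude and 90° to latitude: 154.4044, 53.1560.
Field: lon ⌊154.4044/20⌋ = 7 → H; lat ⌊53.1560/10⌋ = 5 → F.
Square: lon ⌊14.4044/2⌋ = 7; lat ⌊3.1560/1⌋ = 3.
Subsquare: lon ⌊0.4044/0.0833333⌋ = 4 → e; lat ⌊0.1560/0.0416667⌋ = 3 → d.

HF73ed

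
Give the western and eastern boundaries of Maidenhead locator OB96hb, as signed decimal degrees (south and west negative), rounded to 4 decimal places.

118.5833, 118.6667

Field O=14, B=1: +14·20° lon, +1·10° lat → SW at lon 100°, lat -80°.
Square 9, 6: +9·2° lon, +6·1° lat → SW at lon 118°, lat -74°.
Subsquare h=7, b=1: +7·0.0833333° lon, +1·0.0416667° lat → SW at lon 118.583°, lat -73.9583°.
Cell spans 0.0833333° lon × 0.0416667° lat.
west 118.5833, east 118.6667.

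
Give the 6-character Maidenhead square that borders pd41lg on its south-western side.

PD41kf

Longitude subsquare l = 11; −1 → 10 = k.
Latitude subsquare g = 6; −1 → 5 = f.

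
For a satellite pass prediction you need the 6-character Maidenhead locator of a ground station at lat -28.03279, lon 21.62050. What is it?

KG01tx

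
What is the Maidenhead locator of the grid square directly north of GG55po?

GG55pp

Latitude subsquare o = 14; +1 → 15 = p.
The longitude characters are unchanged.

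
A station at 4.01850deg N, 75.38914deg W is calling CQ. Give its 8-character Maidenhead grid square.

FJ24ha34

Shift to the Maidenhead origin (180°W, 90°S): lon 104.61086, lat 94.01850.
Field: 104.61086/20 → 5 → F, 94.01850/10 → 9 → J; chars FJ.
Square: 4.61086/2 → 2, 4.01850/1 → 4; chars 24.
Subsquare: 0.61086/0.0833333 → 7 → h, 0.01850/0.0416667 → 0 → a; chars ha.
Extended square: 0.02753/0.00833333 → 3, 0.01850/0.00416667 → 4; chars 34.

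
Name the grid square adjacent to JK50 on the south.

JJ59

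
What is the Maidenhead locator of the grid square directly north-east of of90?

Longitude square 9; +1 → 10, wraps to 0, carry into field.
Longitude field O = 14; +1 → 15 = P.
Latitude square 0; +1 → 1.

PF01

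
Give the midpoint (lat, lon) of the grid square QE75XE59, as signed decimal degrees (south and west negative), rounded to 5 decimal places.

-44.79375, 155.96250

Field Q=16, E=4: +16·20° lon, +4·10° lat → SW at lon 140°, lat -50°.
Square 7, 5: +7·2° lon, +5·1° lat → SW at lon 154°, lat -45°.
Subsquare x=23, e=4: +23·0.0833333° lon, +4·0.0416667° lat → SW at lon 155.917°, lat -44.8333°.
Extended square 5, 9: +5·0.00833333° lon, +9·0.00416667° lat → SW at lon 155.958°, lat -44.7958°.
Cell spans 0.00833333° lon × 0.00416667° lat. Centre is SW corner plus half of each.
latitude -44.79375, longitude 155.96250.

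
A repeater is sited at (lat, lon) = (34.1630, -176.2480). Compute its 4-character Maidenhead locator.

Shift to the Maidenhead origin (180°W, 90°S): lon 3.75, lat 124.16.
Field (20°×10°, letters A–R): lon ⌊3.75/20⌋ = 0 → A; lat ⌊124.16/10⌋ = 12 → M.
Square (2°×1°, digits 0–9): lon ⌊3.75/2⌋ = 1; lat ⌊4.16/1⌋ = 4.

AM14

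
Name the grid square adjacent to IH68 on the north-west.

IH59

Longitude square 6; −1 → 5.
Latitude square 8; +1 → 9.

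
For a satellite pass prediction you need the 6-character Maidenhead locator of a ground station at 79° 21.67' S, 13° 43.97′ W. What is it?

IB30dp

Offset from 180°W / 90°S: lon 166.2672°, lat 10.6388°.
Field: 166.2672/20 → 8 → I, 10.6388/10 → 1 → B; chars IB.
Square: 6.2672/2 → 3, 0.6388/1 → 0; chars 30.
Subsquare: 0.2672/0.0833333 → 3 → d, 0.6388/0.0416667 → 15 → p; chars dp.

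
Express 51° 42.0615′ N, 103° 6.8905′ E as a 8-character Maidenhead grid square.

OO11nq38

Add 180° to longitude and 90° to latitude: 283.11484, 141.70103.
Field: lon ⌊283.11484/20⌋ = 14 → O; lat ⌊141.70103/10⌋ = 14 → O.
Square: lon ⌊3.11484/2⌋ = 1; lat ⌊1.70103/1⌋ = 1.
Subsquare: lon ⌊1.11484/0.0833333⌋ = 13 → n; lat ⌊0.70103/0.0416667⌋ = 16 → q.
Extended square: lon ⌊0.03151/0.00833333⌋ = 3; lat ⌊0.03436/0.00416667⌋ = 8.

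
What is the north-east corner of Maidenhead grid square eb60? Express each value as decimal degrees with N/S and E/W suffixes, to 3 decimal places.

79.000° S, 86.000° W

Field E=4, B=1: +4·20° lon, +1·10° lat → SW at lon -100°, lat -80°.
Square 6, 0: +6·2° lon, +0·1° lat → SW at lon -88°, lat -80°.
Cell spans 2° lon × 1° lat. NE corner is SW corner plus one full cell.
latitude 79.000° S, longitude 86.000° W.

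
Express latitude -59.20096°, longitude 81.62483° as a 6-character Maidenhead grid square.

Offset from 180°W / 90°S: lon 261.6248°, lat 30.7990°.
Field (20°×10°, letters A–R): 261.6248/20 → 13 → N, 30.7990/10 → 3 → D; chars ND.
Square (2°×1°, digits 0–9): 1.6248/2 → 0, 0.7990/1 → 0; chars 00.
Subsquare (5′×2.5′, letters a–x): 1.6248/0.0833333 → 19 → t, 0.7990/0.0416667 → 19 → t; chars tt.

ND00tt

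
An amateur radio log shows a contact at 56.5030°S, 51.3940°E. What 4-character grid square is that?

LD53

Shift to the Maidenhead origin (180°W, 90°S): lon 231.39, lat 33.50.
Field (20°×10°, letters A–R): 231.39/20 → 11 → L, 33.50/10 → 3 → D; chars LD.
Square (2°×1°, digits 0–9): 11.39/2 → 5, 3.50/1 → 3; chars 53.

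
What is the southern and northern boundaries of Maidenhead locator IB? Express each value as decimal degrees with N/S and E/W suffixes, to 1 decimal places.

80.0° S, 70.0° S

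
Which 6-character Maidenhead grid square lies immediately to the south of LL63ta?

LL62tx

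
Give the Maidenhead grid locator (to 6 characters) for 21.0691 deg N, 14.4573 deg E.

Add 180° to longitude and 90° to latitude: 194.4573, 111.0691.
Field: 194.4573/20 → 9 → J, 111.0691/10 → 11 → L; chars JL.
Square: 14.4573/2 → 7, 1.0691/1 → 1; chars 71.
Subsquare: 0.4573/0.0833333 → 5 → f, 0.0691/0.0416667 → 1 → b; chars fb.

JL71fb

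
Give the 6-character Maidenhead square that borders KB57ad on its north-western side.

Longitude subsquare a = 0; −1 → -1, wraps to 23 = x, carry into square.
Longitude square 5; −1 → 4.
Latitude subsquare d = 3; +1 → 4 = e.

KB47xe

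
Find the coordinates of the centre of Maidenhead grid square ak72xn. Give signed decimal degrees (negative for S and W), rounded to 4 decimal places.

Field A=0, K=10: +0·20° lon, +10·10° lat → SW at lon -180°, lat 10°.
Square 7, 2: +7·2° lon, +2·1° lat → SW at lon -166°, lat 12°.
Subsquare x=23, n=13: +23·0.0833333° lon, +13·0.0416667° lat → SW at lon -164.083°, lat 12.5417°.
Cell spans 0.0833333° lon × 0.0416667° lat. Centre is SW corner plus half of each.
latitude 12.5625, longitude -164.0417.

12.5625, -164.0417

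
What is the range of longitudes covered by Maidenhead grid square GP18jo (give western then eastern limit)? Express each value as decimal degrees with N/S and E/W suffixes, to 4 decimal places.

Field G=6, P=15: +6·20° lon, +15·10° lat → SW at lon -60°, lat 60°.
Square 1, 8: +1·2° lon, +8·1° lat → SW at lon -58°, lat 68°.
Subsquare j=9, o=14: +9·0.0833333° lon, +14·0.0416667° lat → SW at lon -57.25°, lat 68.5833°.
Cell spans 0.0833333° lon × 0.0416667° lat.
west 57.2500° W, east 57.1667° W.

57.2500° W, 57.1667° W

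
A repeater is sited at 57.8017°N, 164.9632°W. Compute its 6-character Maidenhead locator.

Add 180° to longitude and 90° to latitude: 15.0368, 147.8017.
Field: lon ⌊15.0368/20⌋ = 0 → A; lat ⌊147.8017/10⌋ = 14 → O.
Square: lon ⌊15.0368/2⌋ = 7; lat ⌊7.8017/1⌋ = 7.
Subsquare: lon ⌊1.0368/0.0833333⌋ = 12 → m; lat ⌊0.8017/0.0416667⌋ = 19 → t.

AO77mt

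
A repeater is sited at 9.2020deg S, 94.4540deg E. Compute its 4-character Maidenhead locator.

Offset from 180°W / 90°S: lon 274.45°, lat 80.80°.
Field: lon ⌊274.45/20⌋ = 13 → N; lat ⌊80.80/10⌋ = 8 → I.
Square: lon ⌊14.45/2⌋ = 7; lat ⌊0.80/1⌋ = 0.

NI70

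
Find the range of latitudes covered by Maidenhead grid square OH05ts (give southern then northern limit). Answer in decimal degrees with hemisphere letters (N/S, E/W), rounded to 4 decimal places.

14.2500° S, 14.2083° S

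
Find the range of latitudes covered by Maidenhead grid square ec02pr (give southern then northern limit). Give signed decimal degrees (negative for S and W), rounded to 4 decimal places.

-67.2917, -67.2500

Field E=4, C=2: +4·20° lon, +2·10° lat → SW at lon -100°, lat -70°.
Square 0, 2: +0·2° lon, +2·1° lat → SW at lon -100°, lat -68°.
Subsquare p=15, r=17: +15·0.0833333° lon, +17·0.0416667° lat → SW at lon -98.75°, lat -67.2917°.
Cell spans 0.0833333° lon × 0.0416667° lat.
south -67.2917, north -67.2500.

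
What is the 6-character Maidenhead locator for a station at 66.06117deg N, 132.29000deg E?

Shift to the Maidenhead origin (180°W, 90°S): lon 312.2900, lat 156.0612.
Field (20°×10°, letters A–R): 312.2900/20 → 15 → P, 156.0612/10 → 15 → P; chars PP.
Square (2°×1°, digits 0–9): 12.2900/2 → 6, 6.0612/1 → 6; chars 66.
Subsquare (5′×2.5′, letters a–x): 0.2900/0.0833333 → 3 → d, 0.0612/0.0416667 → 1 → b; chars db.

PP66db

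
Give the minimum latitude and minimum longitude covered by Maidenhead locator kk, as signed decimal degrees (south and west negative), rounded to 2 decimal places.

10.00, 20.00

Field K=10, K=10: +10·20° lon, +10·10° lat → SW at lon 20°, lat 10°.
latitude 10.00, longitude 20.00.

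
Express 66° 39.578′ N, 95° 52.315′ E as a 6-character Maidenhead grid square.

NP76wp

Add 180° to longitude and 90° to latitude: 275.8719, 156.6596.
Field: lon ⌊275.8719/20⌋ = 13 → N; lat ⌊156.6596/10⌋ = 15 → P.
Square: lon ⌊15.8719/2⌋ = 7; lat ⌊6.6596/1⌋ = 6.
Subsquare: lon ⌊1.8719/0.0833333⌋ = 22 → w; lat ⌊0.6596/0.0416667⌋ = 15 → p.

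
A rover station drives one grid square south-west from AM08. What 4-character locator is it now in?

RM97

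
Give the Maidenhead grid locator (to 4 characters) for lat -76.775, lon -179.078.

AB03

Add 180° to longitude and 90° to latitude: 0.92, 13.22.
Field: lon ⌊0.92/20⌋ = 0 → A; lat ⌊13.22/10⌋ = 1 → B.
Square: lon ⌊0.92/2⌋ = 0; lat ⌊3.22/1⌋ = 3.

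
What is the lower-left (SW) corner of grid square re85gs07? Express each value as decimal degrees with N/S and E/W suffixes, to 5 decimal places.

44.22083° S, 176.50000° E

Field R=17, E=4: +17·20° lon, +4·10° lat → SW at lon 160°, lat -50°.
Square 8, 5: +8·2° lon, +5·1° lat → SW at lon 176°, lat -45°.
Subsquare g=6, s=18: +6·0.0833333° lon, +18·0.0416667° lat → SW at lon 176.5°, lat -44.25°.
Extended square 0, 7: +0·0.00833333° lon, +7·0.00416667° lat → SW at lon 176.5°, lat -44.2208°.
latitude 44.22083° S, longitude 176.50000° E.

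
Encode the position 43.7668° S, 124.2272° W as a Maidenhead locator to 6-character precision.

CE76vf

Offset from 180°W / 90°S: lon 55.7728°, lat 46.2332°.
Field: 55.7728/20 → 2 → C, 46.2332/10 → 4 → E; chars CE.
Square: 15.7728/2 → 7, 6.2332/1 → 6; chars 76.
Subsquare: 1.7728/0.0833333 → 21 → v, 0.2332/0.0416667 → 5 → f; chars vf.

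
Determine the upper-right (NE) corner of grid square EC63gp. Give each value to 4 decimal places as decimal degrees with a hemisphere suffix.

66.3333° S, 87.4167° W

Field E=4, C=2: +4·20° lon, +2·10° lat → SW at lon -100°, lat -70°.
Square 6, 3: +6·2° lon, +3·1° lat → SW at lon -88°, lat -67°.
Subsquare g=6, p=15: +6·0.0833333° lon, +15·0.0416667° lat → SW at lon -87.5°, lat -66.375°.
Cell spans 0.0833333° lon × 0.0416667° lat. NE corner is SW corner plus one full cell.
latitude 66.3333° S, longitude 87.4167° W.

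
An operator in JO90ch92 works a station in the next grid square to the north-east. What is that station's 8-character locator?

Longitude extended square 9; +1 → 10, wraps to 0, carry into subsquare.
Longitude subsquare c = 2; +1 → 3 = d.
Latitude extended square 2; +1 → 3.

JO90dh03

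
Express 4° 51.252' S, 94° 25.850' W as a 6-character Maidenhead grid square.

EI25sd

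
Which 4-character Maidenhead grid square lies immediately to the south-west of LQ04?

Longitude square 0; −1 → -1, wraps to 9, carry into field.
Longitude field L = 11; −1 → 10 = K.
Latitude square 4; −1 → 3.

KQ93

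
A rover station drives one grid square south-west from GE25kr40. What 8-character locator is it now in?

GE25kq39

Longitude extended square 4; −1 → 3.
Latitude extended square 0; −1 → -1, wraps to 9, carry into subsquare.
Latitude subsquare r = 17; −1 → 16 = q.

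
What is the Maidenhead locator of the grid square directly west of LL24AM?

LL14xm

Longitude subsquare a = 0; −1 → -1, wraps to 23 = x, carry into square.
Longitude square 2; −1 → 1.
The latitude characters are unchanged.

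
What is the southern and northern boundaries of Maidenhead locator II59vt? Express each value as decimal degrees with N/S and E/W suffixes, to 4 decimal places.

Field I=8, I=8: +8·20° lon, +8·10° lat → SW at lon -20°, lat -10°.
Square 5, 9: +5·2° lon, +9·1° lat → SW at lon -10°, lat -1°.
Subsquare v=21, t=19: +21·0.0833333° lon, +19·0.0416667° lat → SW at lon -8.25°, lat -0.208333°.
Cell spans 0.0833333° lon × 0.0416667° lat.
south 0.2083° S, north 0.1667° S.

0.2083° S, 0.1667° S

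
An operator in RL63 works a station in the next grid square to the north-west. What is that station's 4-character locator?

RL54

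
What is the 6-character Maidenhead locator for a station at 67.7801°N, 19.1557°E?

Offset from 180°W / 90°S: lon 199.1557°, lat 157.7801°.
Field: 199.1557/20 → 9 → J, 157.7801/10 → 15 → P; chars JP.
Square: 19.1557/2 → 9, 7.7801/1 → 7; chars 97.
Subsquare: 1.1557/0.0833333 → 13 → n, 0.7801/0.0416667 → 18 → s; chars ns.

JP97ns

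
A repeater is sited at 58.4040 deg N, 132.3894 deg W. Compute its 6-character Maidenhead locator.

Offset from 180°W / 90°S: lon 47.6106°, lat 148.4040°.
Field: 47.6106/20 → 2 → C, 148.4040/10 → 14 → O; chars CO.
Square: 7.6106/2 → 3, 8.4040/1 → 8; chars 38.
Subsquare: 1.6106/0.0833333 → 19 → t, 0.4040/0.0416667 → 9 → j; chars tj.

CO38tj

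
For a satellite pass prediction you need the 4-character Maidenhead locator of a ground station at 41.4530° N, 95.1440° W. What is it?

Shift to the Maidenhead origin (180°W, 90°S): lon 84.86, lat 131.45.
Field (20°×10°, letters A–R): lon ⌊84.86/20⌋ = 4 → E; lat ⌊131.45/10⌋ = 13 → N.
Square (2°×1°, digits 0–9): lon ⌊4.86/2⌋ = 2; lat ⌊1.45/1⌋ = 1.

EN21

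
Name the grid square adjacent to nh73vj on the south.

Latitude subsquare j = 9; −1 → 8 = i.
The longitude characters are unchanged.

NH73vi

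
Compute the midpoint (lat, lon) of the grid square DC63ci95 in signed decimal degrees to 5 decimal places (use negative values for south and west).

Field D=3, C=2: +3·20° lon, +2·10° lat → SW at lon -120°, lat -70°.
Square 6, 3: +6·2° lon, +3·1° lat → SW at lon -108°, lat -67°.
Subsquare c=2, i=8: +2·0.0833333° lon, +8·0.0416667° lat → SW at lon -107.833°, lat -66.6667°.
Extended square 9, 5: +9·0.00833333° lon, +5·0.00416667° lat → SW at lon -107.758°, lat -66.6458°.
Cell spans 0.00833333° lon × 0.00416667° lat. Centre is SW corner plus half of each.
latitude -66.64375, longitude -107.75417.

-66.64375, -107.75417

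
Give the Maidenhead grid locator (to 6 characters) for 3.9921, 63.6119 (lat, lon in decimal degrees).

MJ13tx

Shift to the Maidenhead origin (180°W, 90°S): lon 243.6119, lat 93.9921.
Field (20°×10°, letters A–R): lon ⌊243.6119/20⌋ = 12 → M; lat ⌊93.9921/10⌋ = 9 → J.
Square (2°×1°, digits 0–9): lon ⌊3.6119/2⌋ = 1; lat ⌊3.9921/1⌋ = 3.
Subsquare (5′×2.5′, letters a–x): lon ⌊1.6119/0.0833333⌋ = 19 → t; lat ⌊0.9921/0.0416667⌋ = 23 → x.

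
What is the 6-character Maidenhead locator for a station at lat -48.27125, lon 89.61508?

Add 180° to longitude and 90° to latitude: 269.6151, 41.7287.
Field: 269.6151/20 → 13 → N, 41.7287/10 → 4 → E; chars NE.
Square: 9.6151/2 → 4, 1.7287/1 → 1; chars 41.
Subsquare: 1.6151/0.0833333 → 19 → t, 0.7287/0.0416667 → 17 → r; chars tr.

NE41tr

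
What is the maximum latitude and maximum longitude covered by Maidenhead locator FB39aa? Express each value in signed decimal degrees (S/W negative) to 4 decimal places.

Field F=5, B=1: +5·20° lon, +1·10° lat → SW at lon -80°, lat -80°.
Square 3, 9: +3·2° lon, +9·1° lat → SW at lon -74°, lat -71°.
Subsquare a=0, a=0: +0·0.0833333° lon, +0·0.0416667° lat → SW at lon -74°, lat -71°.
Cell spans 0.0833333° lon × 0.0416667° lat. NE corner is SW corner plus one full cell.
latitude -70.9583, longitude -73.9167.

-70.9583, -73.9167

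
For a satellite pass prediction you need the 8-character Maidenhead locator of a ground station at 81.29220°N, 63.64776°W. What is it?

FR81eh20

Add 180° to longitude and 90° to latitude: 116.35224, 171.29220.
Field: 116.35224/20 → 5 → F, 171.29220/10 → 17 → R; chars FR.
Square: 16.35224/2 → 8, 1.29220/1 → 1; chars 81.
Subsquare: 0.35224/0.0833333 → 4 → e, 0.29220/0.0416667 → 7 → h; chars eh.
Extended square: 0.01891/0.00833333 → 2, 0.00053/0.00416667 → 0; chars 20.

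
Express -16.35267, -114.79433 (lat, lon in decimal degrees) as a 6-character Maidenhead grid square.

DH23op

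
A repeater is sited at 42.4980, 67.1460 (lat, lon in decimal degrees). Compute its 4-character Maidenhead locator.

Shift to the Maidenhead origin (180°W, 90°S): lon 247.15, lat 132.50.
Field: 247.15/20 → 12 → M, 132.50/10 → 13 → N; chars MN.
Square: 7.15/2 → 3, 2.50/1 → 2; chars 32.

MN32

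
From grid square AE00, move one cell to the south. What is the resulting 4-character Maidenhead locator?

AD09

Latitude square 0; −1 → -1, wraps to 9, carry into field.
Latitude field E = 4; −1 → 3 = D.
The longitude characters are unchanged.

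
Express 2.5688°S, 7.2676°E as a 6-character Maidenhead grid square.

JI37pk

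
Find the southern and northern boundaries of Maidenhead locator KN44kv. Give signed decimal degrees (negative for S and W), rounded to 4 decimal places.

Field K=10, N=13: +10·20° lon, +13·10° lat → SW at lon 20°, lat 40°.
Square 4, 4: +4·2° lon, +4·1° lat → SW at lon 28°, lat 44°.
Subsquare k=10, v=21: +10·0.0833333° lon, +21·0.0416667° lat → SW at lon 28.8333°, lat 44.875°.
Cell spans 0.0833333° lon × 0.0416667° lat.
south 44.8750, north 44.9167.

44.8750, 44.9167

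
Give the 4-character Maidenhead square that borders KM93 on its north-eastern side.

Longitude square 9; +1 → 10, wraps to 0, carry into field.
Longitude field K = 10; +1 → 11 = L.
Latitude square 3; +1 → 4.

LM04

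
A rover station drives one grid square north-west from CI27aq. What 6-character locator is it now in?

Longitude subsquare a = 0; −1 → -1, wraps to 23 = x, carry into square.
Longitude square 2; −1 → 1.
Latitude subsquare q = 16; +1 → 17 = r.

CI17xr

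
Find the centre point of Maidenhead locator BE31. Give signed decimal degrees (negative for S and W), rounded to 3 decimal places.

Field B=1, E=4: +1·20° lon, +4·10° lat → SW at lon -160°, lat -50°.
Square 3, 1: +3·2° lon, +1·1° lat → SW at lon -154°, lat -49°.
Cell spans 2° lon × 1° lat. Centre is SW corner plus half of each.
latitude -48.500, longitude -153.000.

-48.500, -153.000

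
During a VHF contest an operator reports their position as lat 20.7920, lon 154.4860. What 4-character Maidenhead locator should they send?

QL70

Add 180° to longitude and 90° to latitude: 334.49, 110.79.
Field: 334.49/20 → 16 → Q, 110.79/10 → 11 → L; chars QL.
Square: 14.49/2 → 7, 0.79/1 → 0; chars 70.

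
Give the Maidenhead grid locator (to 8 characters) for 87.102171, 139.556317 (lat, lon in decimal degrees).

Offset from 180°W / 90°S: lon 319.55632°, lat 177.10217°.
Field: 319.55632/20 → 15 → P, 177.10217/10 → 17 → R; chars PR.
Square: 19.55632/2 → 9, 7.10217/1 → 7; chars 97.
Subsquare: 1.55632/0.0833333 → 18 → s, 0.10217/0.0416667 → 2 → c; chars sc.
Extended square: 0.05632/0.00833333 → 6, 0.01884/0.00416667 → 4; chars 64.

PR97sc64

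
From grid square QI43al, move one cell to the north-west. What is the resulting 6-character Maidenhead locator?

Longitude subsquare a = 0; −1 → -1, wraps to 23 = x, carry into square.
Longitude square 4; −1 → 3.
Latitude subsquare l = 11; +1 → 12 = m.

QI33xm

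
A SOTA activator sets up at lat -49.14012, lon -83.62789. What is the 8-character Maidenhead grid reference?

EE80eu46

Offset from 180°W / 90°S: lon 96.37211°, lat 40.85988°.
Field (20°×10°, letters A–R): lon ⌊96.37211/20⌋ = 4 → E; lat ⌊40.85988/10⌋ = 4 → E.
Square (2°×1°, digits 0–9): lon ⌊16.37211/2⌋ = 8; lat ⌊0.85988/1⌋ = 0.
Subsquare (5′×2.5′, letters a–x): lon ⌊0.37211/0.0833333⌋ = 4 → e; lat ⌊0.85988/0.0416667⌋ = 20 → u.
Extended square (30″×15″, digits 0–9): lon ⌊0.03878/0.00833333⌋ = 4; lat ⌊0.02655/0.00416667⌋ = 6.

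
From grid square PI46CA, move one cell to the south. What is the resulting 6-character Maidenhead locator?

Latitude subsquare a = 0; −1 → -1, wraps to 23 = x, carry into square.
Latitude square 6; −1 → 5.
The longitude characters are unchanged.

PI45cx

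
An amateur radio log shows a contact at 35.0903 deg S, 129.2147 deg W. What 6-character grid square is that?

CF54jv

Offset from 180°W / 90°S: lon 50.7853°, lat 54.9097°.
Field: 50.7853/20 → 2 → C, 54.9097/10 → 5 → F; chars CF.
Square: 10.7853/2 → 5, 4.9097/1 → 4; chars 54.
Subsquare: 0.7853/0.0833333 → 9 → j, 0.9097/0.0416667 → 21 → v; chars jv.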